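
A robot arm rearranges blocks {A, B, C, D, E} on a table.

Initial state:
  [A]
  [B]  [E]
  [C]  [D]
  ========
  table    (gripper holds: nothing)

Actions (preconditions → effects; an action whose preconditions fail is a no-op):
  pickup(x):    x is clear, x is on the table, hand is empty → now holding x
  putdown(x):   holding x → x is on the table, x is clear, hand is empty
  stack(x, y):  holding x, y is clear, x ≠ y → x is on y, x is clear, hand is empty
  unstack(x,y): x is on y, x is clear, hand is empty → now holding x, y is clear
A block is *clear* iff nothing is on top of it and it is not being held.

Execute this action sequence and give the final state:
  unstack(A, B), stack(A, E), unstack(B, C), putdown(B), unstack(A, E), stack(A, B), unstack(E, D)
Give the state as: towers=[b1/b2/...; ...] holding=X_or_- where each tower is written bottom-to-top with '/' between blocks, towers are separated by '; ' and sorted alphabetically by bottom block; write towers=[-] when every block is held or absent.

step 1 (unstack(A, B)): towers=[C/B; D/E] holding=A
step 2 (stack(A, E)): towers=[C/B; D/E/A] holding=-
step 3 (unstack(B, C)): towers=[C; D/E/A] holding=B
step 4 (putdown(B)): towers=[B; C; D/E/A] holding=-
step 5 (unstack(A, E)): towers=[B; C; D/E] holding=A
step 6 (stack(A, B)): towers=[B/A; C; D/E] holding=-
step 7 (unstack(E, D)): towers=[B/A; C; D] holding=E

towers=[B/A; C; D] holding=E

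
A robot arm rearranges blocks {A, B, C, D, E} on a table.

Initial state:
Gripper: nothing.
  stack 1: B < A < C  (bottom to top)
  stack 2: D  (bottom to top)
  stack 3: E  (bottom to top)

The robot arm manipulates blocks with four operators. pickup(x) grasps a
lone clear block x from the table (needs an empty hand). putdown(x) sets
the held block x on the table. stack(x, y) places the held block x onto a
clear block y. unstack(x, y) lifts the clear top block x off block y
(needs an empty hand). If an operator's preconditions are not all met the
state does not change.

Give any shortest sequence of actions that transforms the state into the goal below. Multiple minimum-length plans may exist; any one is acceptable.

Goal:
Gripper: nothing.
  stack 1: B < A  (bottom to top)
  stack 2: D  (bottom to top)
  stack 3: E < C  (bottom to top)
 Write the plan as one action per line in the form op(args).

step 1 (unstack(C, A)): towers=[B/A; D; E] holding=C
step 2 (stack(C, E)): towers=[B/A; D; E/C] holding=-
goal check: towers=[B/A; D; E/C] holding=- — reached (length 2, optimal by BFS)

unstack(C, A)
stack(C, E)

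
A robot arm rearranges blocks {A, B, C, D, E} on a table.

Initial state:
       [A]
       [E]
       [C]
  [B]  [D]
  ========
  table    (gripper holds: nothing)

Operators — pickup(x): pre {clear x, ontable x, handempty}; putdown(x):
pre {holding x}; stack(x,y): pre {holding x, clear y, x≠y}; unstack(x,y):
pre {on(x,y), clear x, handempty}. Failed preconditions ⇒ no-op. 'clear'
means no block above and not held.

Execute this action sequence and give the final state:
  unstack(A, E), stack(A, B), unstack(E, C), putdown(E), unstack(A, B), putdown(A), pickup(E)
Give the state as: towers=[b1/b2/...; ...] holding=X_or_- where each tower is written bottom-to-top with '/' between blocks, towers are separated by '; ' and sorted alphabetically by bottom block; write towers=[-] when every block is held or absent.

step 1 (unstack(A, E)): towers=[B; D/C/E] holding=A
step 2 (stack(A, B)): towers=[B/A; D/C/E] holding=-
step 3 (unstack(E, C)): towers=[B/A; D/C] holding=E
step 4 (putdown(E)): towers=[B/A; D/C; E] holding=-
step 5 (unstack(A, B)): towers=[B; D/C; E] holding=A
step 6 (putdown(A)): towers=[A; B; D/C; E] holding=-
step 7 (pickup(E)): towers=[A; B; D/C] holding=E

towers=[A; B; D/C] holding=E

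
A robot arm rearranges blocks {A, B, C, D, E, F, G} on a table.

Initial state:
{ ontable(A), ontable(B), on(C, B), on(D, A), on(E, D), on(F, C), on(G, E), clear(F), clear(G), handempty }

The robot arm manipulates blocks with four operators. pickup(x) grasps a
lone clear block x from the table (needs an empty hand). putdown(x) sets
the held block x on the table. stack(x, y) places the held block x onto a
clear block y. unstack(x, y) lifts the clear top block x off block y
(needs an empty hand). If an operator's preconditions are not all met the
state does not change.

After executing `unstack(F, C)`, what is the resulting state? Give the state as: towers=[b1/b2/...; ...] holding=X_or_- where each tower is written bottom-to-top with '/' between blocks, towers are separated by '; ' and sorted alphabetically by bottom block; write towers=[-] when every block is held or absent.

before: towers=[A/D/E/G; B/C/F] holding=-
pre[unstack(F, C)]: on(F,C) ok, clear(F) ok, handempty ok
all met → apply unstack(F, C)
after:  towers=[A/D/E/G; B/C] holding=F

towers=[A/D/E/G; B/C] holding=F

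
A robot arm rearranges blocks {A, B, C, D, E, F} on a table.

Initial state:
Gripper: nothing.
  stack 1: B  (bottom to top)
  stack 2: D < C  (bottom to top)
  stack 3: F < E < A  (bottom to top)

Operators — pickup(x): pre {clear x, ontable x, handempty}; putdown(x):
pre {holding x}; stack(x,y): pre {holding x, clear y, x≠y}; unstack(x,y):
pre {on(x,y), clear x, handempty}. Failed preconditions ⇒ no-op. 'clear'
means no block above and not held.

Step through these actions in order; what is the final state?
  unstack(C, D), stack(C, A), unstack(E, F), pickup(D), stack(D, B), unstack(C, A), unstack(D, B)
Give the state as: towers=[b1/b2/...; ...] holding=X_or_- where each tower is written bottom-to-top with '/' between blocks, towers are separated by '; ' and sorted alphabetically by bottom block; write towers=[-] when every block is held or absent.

step 1 (unstack(C, D)): towers=[B; D; F/E/A] holding=C
step 2 (stack(C, A)): towers=[B; D; F/E/A/C] holding=-
step 3 (unstack(E, F)) [no-op]: towers=[B; D; F/E/A/C] holding=-
step 4 (pickup(D)): towers=[B; F/E/A/C] holding=D
step 5 (stack(D, B)): towers=[B/D; F/E/A/C] holding=-
step 6 (unstack(C, A)): towers=[B/D; F/E/A] holding=C
step 7 (unstack(D, B)) [no-op]: towers=[B/D; F/E/A] holding=C

towers=[B/D; F/E/A] holding=C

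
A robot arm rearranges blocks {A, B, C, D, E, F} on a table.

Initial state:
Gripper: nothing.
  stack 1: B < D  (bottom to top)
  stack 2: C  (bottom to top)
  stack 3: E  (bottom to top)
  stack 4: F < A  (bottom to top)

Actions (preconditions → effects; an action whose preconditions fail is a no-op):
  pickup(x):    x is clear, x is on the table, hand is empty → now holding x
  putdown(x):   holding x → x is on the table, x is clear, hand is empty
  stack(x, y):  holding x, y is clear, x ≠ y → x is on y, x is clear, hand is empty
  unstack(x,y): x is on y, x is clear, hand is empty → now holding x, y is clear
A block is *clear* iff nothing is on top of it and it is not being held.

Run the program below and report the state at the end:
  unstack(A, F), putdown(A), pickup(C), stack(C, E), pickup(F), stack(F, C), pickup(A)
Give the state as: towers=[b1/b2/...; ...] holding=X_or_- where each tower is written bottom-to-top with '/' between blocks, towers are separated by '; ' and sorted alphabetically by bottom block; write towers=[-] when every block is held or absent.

towers=[B/D; E/C/F] holding=A

step 1 (unstack(A, F)): towers=[B/D; C; E; F] holding=A
step 2 (putdown(A)): towers=[A; B/D; C; E; F] holding=-
step 3 (pickup(C)): towers=[A; B/D; E; F] holding=C
step 4 (stack(C, E)): towers=[A; B/D; E/C; F] holding=-
step 5 (pickup(F)): towers=[A; B/D; E/C] holding=F
step 6 (stack(F, C)): towers=[A; B/D; E/C/F] holding=-
step 7 (pickup(A)): towers=[B/D; E/C/F] holding=A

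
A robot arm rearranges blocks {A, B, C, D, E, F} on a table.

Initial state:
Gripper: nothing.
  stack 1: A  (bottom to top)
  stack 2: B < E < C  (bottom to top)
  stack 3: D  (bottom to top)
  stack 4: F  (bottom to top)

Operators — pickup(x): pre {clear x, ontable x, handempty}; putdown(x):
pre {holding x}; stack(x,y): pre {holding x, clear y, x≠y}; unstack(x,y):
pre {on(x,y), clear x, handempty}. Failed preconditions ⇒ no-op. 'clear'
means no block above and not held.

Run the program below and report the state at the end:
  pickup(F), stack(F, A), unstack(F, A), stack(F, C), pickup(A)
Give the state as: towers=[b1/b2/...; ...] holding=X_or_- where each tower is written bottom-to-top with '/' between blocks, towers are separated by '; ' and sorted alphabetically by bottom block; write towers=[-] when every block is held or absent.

towers=[B/E/C/F; D] holding=A

step 1 (pickup(F)): towers=[A; B/E/C; D] holding=F
step 2 (stack(F, A)): towers=[A/F; B/E/C; D] holding=-
step 3 (unstack(F, A)): towers=[A; B/E/C; D] holding=F
step 4 (stack(F, C)): towers=[A; B/E/C/F; D] holding=-
step 5 (pickup(A)): towers=[B/E/C/F; D] holding=A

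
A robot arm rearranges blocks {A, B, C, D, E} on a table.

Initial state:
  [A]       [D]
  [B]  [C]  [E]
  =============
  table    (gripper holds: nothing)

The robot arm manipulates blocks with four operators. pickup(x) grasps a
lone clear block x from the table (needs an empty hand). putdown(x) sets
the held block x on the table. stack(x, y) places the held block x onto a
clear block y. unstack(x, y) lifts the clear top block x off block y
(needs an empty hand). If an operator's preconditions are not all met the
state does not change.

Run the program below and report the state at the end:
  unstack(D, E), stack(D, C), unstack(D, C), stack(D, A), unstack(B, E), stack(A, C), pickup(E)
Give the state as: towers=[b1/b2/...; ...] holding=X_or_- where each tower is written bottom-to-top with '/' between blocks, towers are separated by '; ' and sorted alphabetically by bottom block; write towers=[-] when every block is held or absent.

towers=[B/A/D; C] holding=E

step 1 (unstack(D, E)): towers=[B/A; C; E] holding=D
step 2 (stack(D, C)): towers=[B/A; C/D; E] holding=-
step 3 (unstack(D, C)): towers=[B/A; C; E] holding=D
step 4 (stack(D, A)): towers=[B/A/D; C; E] holding=-
step 5 (unstack(B, E)) [no-op]: towers=[B/A/D; C; E] holding=-
step 6 (stack(A, C)) [no-op]: towers=[B/A/D; C; E] holding=-
step 7 (pickup(E)): towers=[B/A/D; C] holding=E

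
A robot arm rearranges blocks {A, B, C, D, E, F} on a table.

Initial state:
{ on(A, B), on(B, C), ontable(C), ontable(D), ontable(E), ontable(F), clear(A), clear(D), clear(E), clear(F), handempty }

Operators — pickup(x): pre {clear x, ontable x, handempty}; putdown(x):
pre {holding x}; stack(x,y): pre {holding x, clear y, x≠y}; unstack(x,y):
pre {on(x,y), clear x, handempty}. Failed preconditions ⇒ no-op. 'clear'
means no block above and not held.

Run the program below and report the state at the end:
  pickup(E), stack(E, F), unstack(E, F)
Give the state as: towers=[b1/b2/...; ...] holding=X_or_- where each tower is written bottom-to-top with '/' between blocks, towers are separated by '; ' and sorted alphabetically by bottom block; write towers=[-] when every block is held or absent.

towers=[C/B/A; D; F] holding=E

step 1 (pickup(E)): towers=[C/B/A; D; F] holding=E
step 2 (stack(E, F)): towers=[C/B/A; D; F/E] holding=-
step 3 (unstack(E, F)): towers=[C/B/A; D; F] holding=E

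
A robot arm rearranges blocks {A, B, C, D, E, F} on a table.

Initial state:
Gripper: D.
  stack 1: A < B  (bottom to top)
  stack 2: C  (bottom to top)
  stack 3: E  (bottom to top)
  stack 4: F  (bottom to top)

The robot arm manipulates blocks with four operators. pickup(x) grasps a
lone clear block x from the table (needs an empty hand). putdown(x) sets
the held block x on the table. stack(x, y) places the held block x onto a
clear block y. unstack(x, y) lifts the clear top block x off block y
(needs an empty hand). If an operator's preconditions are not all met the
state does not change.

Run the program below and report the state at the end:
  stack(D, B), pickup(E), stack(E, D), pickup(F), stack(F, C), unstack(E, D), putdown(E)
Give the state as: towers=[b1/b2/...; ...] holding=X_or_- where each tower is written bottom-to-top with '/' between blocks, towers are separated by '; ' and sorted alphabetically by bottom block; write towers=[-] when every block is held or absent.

towers=[A/B/D; C/F; E] holding=-

step 1 (stack(D, B)): towers=[A/B/D; C; E; F] holding=-
step 2 (pickup(E)): towers=[A/B/D; C; F] holding=E
step 3 (stack(E, D)): towers=[A/B/D/E; C; F] holding=-
step 4 (pickup(F)): towers=[A/B/D/E; C] holding=F
step 5 (stack(F, C)): towers=[A/B/D/E; C/F] holding=-
step 6 (unstack(E, D)): towers=[A/B/D; C/F] holding=E
step 7 (putdown(E)): towers=[A/B/D; C/F; E] holding=-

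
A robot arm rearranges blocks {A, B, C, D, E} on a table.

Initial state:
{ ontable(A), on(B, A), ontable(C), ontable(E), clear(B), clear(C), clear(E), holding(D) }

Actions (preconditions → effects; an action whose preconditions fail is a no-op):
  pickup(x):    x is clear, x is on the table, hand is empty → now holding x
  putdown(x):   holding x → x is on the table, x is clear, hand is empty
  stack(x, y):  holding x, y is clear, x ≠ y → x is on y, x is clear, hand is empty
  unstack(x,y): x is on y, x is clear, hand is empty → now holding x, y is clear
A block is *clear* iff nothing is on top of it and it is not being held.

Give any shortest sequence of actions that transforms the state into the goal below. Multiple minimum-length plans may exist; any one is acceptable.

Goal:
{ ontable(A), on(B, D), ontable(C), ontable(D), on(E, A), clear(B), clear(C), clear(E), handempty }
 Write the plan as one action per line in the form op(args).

step 1 (putdown(D)): towers=[A/B; C; D; E] holding=-
step 2 (unstack(B, A)): towers=[A; C; D; E] holding=B
step 3 (stack(B, D)): towers=[A; C; D/B; E] holding=-
step 4 (pickup(E)): towers=[A; C; D/B] holding=E
step 5 (stack(E, A)): towers=[A/E; C; D/B] holding=-
goal check: towers=[A/E; C; D/B] holding=- — reached (length 5, optimal by BFS)

putdown(D)
unstack(B, A)
stack(B, D)
pickup(E)
stack(E, A)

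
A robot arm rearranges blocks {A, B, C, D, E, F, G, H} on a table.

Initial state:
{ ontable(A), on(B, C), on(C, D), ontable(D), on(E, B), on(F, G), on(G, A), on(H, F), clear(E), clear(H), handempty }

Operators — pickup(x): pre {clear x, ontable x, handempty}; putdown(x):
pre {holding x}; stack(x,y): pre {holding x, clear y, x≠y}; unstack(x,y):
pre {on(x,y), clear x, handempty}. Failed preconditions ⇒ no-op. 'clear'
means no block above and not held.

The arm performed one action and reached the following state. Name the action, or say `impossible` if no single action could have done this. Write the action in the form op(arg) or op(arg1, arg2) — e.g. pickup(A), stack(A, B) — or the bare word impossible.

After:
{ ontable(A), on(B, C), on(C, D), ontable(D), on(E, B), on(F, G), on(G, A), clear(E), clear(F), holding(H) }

unstack(H, F)

target: towers=[A/G/F; D/C/B/E] holding=H
     unstack(E, B) → towers=[A/G/F/H; D/C/B] holding=E
     unstack(H, F) → towers=[A/G/F; D/C/B/E] holding=H  ← match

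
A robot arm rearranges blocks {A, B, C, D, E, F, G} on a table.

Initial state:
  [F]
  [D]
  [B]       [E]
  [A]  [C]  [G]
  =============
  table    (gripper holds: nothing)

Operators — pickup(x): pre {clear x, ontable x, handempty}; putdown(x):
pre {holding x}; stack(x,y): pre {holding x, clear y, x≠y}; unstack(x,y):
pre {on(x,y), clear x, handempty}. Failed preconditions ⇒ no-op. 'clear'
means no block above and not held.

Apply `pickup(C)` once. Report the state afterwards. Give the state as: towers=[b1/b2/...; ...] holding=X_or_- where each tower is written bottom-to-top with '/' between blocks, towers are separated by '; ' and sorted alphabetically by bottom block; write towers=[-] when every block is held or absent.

before: towers=[A/B/D/F; C; G/E] holding=-
pre[pickup(C)]: clear(C) ✓, ontable(C) ✓, handempty ✓
all met → apply pickup(C)
after:  towers=[A/B/D/F; G/E] holding=C

towers=[A/B/D/F; G/E] holding=C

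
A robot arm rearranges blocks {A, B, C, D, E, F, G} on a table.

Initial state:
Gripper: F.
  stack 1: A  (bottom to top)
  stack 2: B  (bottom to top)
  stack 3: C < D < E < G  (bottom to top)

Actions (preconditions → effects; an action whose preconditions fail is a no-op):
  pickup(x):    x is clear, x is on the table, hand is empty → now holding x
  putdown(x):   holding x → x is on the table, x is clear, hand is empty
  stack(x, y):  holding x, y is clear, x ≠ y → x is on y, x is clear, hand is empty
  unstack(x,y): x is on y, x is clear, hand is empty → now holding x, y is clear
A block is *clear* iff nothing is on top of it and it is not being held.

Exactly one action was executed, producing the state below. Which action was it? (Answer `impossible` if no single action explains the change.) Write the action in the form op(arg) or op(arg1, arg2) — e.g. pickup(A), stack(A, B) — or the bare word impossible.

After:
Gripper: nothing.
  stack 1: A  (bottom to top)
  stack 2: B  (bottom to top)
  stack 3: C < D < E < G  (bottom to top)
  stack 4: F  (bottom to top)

target: towers=[A; B; C/D/E/G; F] holding=-
        putdown(F) → towers=[A; B; C/D/E/G; F] holding=-  ← match
       stack(F, B) → towers=[A; B/F; C/D/E/G] holding=-
       stack(F, G) → towers=[A; B; C/D/E/G/F] holding=-
       stack(F, A) → towers=[A/F; B; C/D/E/G] holding=-

putdown(F)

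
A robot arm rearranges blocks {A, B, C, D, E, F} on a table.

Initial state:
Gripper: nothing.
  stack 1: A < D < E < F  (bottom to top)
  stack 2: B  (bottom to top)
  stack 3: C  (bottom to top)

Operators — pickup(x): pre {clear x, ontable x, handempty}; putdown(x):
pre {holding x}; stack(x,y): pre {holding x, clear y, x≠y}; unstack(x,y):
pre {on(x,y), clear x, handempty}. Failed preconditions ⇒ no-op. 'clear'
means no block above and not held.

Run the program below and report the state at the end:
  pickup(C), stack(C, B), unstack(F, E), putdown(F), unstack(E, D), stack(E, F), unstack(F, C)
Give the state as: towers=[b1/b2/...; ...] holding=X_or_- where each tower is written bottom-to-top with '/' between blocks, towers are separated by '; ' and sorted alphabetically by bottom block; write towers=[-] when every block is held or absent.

step 1 (pickup(C)): towers=[A/D/E/F; B] holding=C
step 2 (stack(C, B)): towers=[A/D/E/F; B/C] holding=-
step 3 (unstack(F, E)): towers=[A/D/E; B/C] holding=F
step 4 (putdown(F)): towers=[A/D/E; B/C; F] holding=-
step 5 (unstack(E, D)): towers=[A/D; B/C; F] holding=E
step 6 (stack(E, F)): towers=[A/D; B/C; F/E] holding=-
step 7 (unstack(F, C)) [no-op]: towers=[A/D; B/C; F/E] holding=-

towers=[A/D; B/C; F/E] holding=-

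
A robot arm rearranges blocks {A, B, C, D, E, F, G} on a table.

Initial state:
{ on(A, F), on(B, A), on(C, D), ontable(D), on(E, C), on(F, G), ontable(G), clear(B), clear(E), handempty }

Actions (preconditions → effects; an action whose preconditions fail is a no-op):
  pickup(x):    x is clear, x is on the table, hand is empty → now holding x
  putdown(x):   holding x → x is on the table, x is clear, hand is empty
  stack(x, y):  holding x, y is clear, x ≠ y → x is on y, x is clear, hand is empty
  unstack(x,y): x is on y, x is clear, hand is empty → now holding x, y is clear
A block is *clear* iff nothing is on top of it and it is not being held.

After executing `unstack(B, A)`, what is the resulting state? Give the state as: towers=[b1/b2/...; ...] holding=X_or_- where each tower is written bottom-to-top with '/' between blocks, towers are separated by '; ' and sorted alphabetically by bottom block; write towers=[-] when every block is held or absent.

before: towers=[D/C/E; G/F/A/B] holding=-
pre[unstack(B, A)]: on(B,A) ✓, clear(B) ✓, handempty ✓
all met → apply unstack(B, A)
after:  towers=[D/C/E; G/F/A] holding=B

towers=[D/C/E; G/F/A] holding=B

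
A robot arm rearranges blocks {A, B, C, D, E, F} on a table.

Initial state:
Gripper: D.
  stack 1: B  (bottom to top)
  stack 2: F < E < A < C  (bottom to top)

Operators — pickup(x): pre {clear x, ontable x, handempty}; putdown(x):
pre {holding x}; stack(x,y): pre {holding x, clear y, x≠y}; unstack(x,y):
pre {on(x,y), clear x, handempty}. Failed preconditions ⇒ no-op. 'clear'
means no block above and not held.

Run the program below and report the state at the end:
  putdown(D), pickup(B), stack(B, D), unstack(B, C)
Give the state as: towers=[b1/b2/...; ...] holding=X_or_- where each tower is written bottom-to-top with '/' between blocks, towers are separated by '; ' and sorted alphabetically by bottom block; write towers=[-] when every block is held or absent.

step 1 (putdown(D)): towers=[B; D; F/E/A/C] holding=-
step 2 (pickup(B)): towers=[D; F/E/A/C] holding=B
step 3 (stack(B, D)): towers=[D/B; F/E/A/C] holding=-
step 4 (unstack(B, C)) [no-op]: towers=[D/B; F/E/A/C] holding=-

towers=[D/B; F/E/A/C] holding=-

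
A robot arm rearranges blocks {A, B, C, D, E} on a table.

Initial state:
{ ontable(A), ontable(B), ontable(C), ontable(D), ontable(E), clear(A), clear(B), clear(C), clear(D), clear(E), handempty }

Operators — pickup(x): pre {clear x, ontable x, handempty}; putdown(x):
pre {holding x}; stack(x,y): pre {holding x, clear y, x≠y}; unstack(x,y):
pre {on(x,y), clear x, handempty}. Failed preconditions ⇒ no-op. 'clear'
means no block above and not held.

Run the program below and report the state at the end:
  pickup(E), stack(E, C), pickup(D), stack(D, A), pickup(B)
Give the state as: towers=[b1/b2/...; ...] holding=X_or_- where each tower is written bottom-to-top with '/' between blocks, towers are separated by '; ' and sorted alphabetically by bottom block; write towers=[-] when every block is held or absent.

towers=[A/D; C/E] holding=B

step 1 (pickup(E)): towers=[A; B; C; D] holding=E
step 2 (stack(E, C)): towers=[A; B; C/E; D] holding=-
step 3 (pickup(D)): towers=[A; B; C/E] holding=D
step 4 (stack(D, A)): towers=[A/D; B; C/E] holding=-
step 5 (pickup(B)): towers=[A/D; C/E] holding=B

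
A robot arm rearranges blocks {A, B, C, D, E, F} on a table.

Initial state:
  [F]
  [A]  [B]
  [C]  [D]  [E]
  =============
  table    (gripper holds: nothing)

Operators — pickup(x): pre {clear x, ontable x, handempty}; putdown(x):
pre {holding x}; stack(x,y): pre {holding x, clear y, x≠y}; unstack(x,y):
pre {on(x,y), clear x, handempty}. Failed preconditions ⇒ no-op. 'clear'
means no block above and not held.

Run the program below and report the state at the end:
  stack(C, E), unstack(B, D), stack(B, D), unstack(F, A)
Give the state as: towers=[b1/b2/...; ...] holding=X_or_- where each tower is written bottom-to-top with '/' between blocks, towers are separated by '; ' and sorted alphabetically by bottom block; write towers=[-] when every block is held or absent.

step 1 (stack(C, E)) [no-op]: towers=[C/A/F; D/B; E] holding=-
step 2 (unstack(B, D)): towers=[C/A/F; D; E] holding=B
step 3 (stack(B, D)): towers=[C/A/F; D/B; E] holding=-
step 4 (unstack(F, A)): towers=[C/A; D/B; E] holding=F

towers=[C/A; D/B; E] holding=F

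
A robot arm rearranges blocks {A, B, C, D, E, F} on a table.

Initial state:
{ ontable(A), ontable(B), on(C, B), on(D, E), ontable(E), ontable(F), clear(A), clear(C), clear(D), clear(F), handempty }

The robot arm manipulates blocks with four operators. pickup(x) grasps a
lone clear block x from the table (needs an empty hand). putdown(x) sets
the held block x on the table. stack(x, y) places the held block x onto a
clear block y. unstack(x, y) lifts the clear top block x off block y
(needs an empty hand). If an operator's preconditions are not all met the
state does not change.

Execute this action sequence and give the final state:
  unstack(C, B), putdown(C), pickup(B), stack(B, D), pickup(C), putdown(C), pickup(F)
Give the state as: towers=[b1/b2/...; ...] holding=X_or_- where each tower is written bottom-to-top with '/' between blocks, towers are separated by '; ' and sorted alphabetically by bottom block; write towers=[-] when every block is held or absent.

step 1 (unstack(C, B)): towers=[A; B; E/D; F] holding=C
step 2 (putdown(C)): towers=[A; B; C; E/D; F] holding=-
step 3 (pickup(B)): towers=[A; C; E/D; F] holding=B
step 4 (stack(B, D)): towers=[A; C; E/D/B; F] holding=-
step 5 (pickup(C)): towers=[A; E/D/B; F] holding=C
step 6 (putdown(C)): towers=[A; C; E/D/B; F] holding=-
step 7 (pickup(F)): towers=[A; C; E/D/B] holding=F

towers=[A; C; E/D/B] holding=F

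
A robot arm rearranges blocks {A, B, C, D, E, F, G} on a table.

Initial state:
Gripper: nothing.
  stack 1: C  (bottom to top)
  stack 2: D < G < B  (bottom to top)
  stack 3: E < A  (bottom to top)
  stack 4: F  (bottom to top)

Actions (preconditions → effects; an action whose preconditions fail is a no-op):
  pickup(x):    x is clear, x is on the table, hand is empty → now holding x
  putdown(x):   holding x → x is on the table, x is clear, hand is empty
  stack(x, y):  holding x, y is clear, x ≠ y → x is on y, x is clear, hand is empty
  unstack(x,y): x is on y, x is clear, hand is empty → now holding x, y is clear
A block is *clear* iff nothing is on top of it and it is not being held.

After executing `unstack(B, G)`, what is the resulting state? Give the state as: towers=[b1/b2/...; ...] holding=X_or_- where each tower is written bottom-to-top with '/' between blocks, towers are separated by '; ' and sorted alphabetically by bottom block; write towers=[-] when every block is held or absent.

towers=[C; D/G; E/A; F] holding=B

before: towers=[C; D/G/B; E/A; F] holding=-
pre[unstack(B, G)]: on(B,G) ✓, clear(B) ✓, handempty ✓
all met → apply unstack(B, G)
after:  towers=[C; D/G; E/A; F] holding=B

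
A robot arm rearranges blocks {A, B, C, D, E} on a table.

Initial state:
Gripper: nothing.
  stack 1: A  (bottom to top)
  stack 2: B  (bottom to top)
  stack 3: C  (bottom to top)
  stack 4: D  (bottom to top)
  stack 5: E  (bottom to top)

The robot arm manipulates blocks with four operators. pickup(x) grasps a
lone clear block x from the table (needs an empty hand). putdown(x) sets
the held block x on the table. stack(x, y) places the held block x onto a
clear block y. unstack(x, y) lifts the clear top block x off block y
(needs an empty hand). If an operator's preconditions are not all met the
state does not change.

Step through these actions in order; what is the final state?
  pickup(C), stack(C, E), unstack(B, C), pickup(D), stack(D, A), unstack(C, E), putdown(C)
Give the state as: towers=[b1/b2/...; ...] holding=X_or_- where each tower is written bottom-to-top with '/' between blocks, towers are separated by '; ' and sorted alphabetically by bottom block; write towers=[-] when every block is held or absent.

step 1 (pickup(C)): towers=[A; B; D; E] holding=C
step 2 (stack(C, E)): towers=[A; B; D; E/C] holding=-
step 3 (unstack(B, C)) [no-op]: towers=[A; B; D; E/C] holding=-
step 4 (pickup(D)): towers=[A; B; E/C] holding=D
step 5 (stack(D, A)): towers=[A/D; B; E/C] holding=-
step 6 (unstack(C, E)): towers=[A/D; B; E] holding=C
step 7 (putdown(C)): towers=[A/D; B; C; E] holding=-

towers=[A/D; B; C; E] holding=-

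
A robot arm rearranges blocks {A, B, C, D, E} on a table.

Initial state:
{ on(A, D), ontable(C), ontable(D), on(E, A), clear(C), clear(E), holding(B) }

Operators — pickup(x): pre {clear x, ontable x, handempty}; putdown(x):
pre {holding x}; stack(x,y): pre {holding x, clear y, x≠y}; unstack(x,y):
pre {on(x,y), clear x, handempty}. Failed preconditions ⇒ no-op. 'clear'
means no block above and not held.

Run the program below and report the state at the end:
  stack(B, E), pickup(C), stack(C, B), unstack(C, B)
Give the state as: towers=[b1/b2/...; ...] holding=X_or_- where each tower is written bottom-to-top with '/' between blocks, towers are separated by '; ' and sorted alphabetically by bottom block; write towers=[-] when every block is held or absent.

towers=[D/A/E/B] holding=C

step 1 (stack(B, E)): towers=[C; D/A/E/B] holding=-
step 2 (pickup(C)): towers=[D/A/E/B] holding=C
step 3 (stack(C, B)): towers=[D/A/E/B/C] holding=-
step 4 (unstack(C, B)): towers=[D/A/E/B] holding=C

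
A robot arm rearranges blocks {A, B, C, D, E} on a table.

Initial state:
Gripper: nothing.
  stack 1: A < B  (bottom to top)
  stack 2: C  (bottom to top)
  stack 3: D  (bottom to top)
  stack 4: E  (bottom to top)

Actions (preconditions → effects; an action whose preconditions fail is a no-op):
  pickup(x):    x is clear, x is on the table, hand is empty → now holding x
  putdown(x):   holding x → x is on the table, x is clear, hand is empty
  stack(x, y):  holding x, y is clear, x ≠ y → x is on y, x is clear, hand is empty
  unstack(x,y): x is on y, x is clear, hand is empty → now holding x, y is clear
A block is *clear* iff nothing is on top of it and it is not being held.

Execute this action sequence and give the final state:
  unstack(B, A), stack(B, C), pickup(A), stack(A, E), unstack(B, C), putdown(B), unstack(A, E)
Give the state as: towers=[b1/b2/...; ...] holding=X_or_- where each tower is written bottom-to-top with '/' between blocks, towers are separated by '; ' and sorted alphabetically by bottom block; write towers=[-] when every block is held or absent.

step 1 (unstack(B, A)): towers=[A; C; D; E] holding=B
step 2 (stack(B, C)): towers=[A; C/B; D; E] holding=-
step 3 (pickup(A)): towers=[C/B; D; E] holding=A
step 4 (stack(A, E)): towers=[C/B; D; E/A] holding=-
step 5 (unstack(B, C)): towers=[C; D; E/A] holding=B
step 6 (putdown(B)): towers=[B; C; D; E/A] holding=-
step 7 (unstack(A, E)): towers=[B; C; D; E] holding=A

towers=[B; C; D; E] holding=A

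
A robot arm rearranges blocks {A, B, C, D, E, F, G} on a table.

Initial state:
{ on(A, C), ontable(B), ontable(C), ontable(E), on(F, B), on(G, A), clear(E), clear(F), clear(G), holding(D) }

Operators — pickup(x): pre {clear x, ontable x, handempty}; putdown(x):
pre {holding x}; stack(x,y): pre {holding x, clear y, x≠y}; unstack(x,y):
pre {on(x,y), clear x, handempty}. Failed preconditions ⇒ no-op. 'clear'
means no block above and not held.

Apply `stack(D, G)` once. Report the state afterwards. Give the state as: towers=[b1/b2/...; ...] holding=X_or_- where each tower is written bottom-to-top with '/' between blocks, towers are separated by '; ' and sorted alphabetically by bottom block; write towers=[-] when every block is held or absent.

towers=[B/F; C/A/G/D; E] holding=-

before: towers=[B/F; C/A/G; E] holding=D
pre[stack(D, G)]: holding(D) ✓, clear(G) ✓, D≠G ✓
all met → apply stack(D, G)
after:  towers=[B/F; C/A/G/D; E] holding=-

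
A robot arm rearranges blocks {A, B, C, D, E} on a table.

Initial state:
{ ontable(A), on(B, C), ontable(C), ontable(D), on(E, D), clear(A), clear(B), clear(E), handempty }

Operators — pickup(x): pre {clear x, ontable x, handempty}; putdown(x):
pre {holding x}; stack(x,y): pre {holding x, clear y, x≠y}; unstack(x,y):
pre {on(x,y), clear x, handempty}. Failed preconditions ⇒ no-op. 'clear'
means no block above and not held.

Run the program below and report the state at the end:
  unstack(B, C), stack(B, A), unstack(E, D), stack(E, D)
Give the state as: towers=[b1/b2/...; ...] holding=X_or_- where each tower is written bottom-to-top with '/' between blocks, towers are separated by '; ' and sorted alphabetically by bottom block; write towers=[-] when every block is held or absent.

towers=[A/B; C; D/E] holding=-

step 1 (unstack(B, C)): towers=[A; C; D/E] holding=B
step 2 (stack(B, A)): towers=[A/B; C; D/E] holding=-
step 3 (unstack(E, D)): towers=[A/B; C; D] holding=E
step 4 (stack(E, D)): towers=[A/B; C; D/E] holding=-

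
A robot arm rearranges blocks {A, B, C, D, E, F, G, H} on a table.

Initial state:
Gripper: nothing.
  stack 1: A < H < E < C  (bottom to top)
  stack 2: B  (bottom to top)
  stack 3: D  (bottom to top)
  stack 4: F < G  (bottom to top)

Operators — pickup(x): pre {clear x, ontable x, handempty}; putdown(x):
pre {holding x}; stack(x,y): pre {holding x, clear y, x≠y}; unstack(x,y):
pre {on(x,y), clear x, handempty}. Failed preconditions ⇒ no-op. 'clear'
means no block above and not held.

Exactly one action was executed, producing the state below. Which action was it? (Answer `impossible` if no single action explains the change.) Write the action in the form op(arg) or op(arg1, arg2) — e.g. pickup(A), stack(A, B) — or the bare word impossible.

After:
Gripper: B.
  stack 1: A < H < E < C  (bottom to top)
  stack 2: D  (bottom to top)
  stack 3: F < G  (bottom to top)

pickup(B)

target: towers=[A/H/E/C; D; F/G] holding=B
     unstack(G, F) → towers=[A/H/E/C; B; D; F] holding=G
         pickup(B) → towers=[A/H/E/C; D; F/G] holding=B  ← match
         pickup(D) → towers=[A/H/E/C; B; F/G] holding=D
     unstack(C, E) → towers=[A/H/E; B; D; F/G] holding=C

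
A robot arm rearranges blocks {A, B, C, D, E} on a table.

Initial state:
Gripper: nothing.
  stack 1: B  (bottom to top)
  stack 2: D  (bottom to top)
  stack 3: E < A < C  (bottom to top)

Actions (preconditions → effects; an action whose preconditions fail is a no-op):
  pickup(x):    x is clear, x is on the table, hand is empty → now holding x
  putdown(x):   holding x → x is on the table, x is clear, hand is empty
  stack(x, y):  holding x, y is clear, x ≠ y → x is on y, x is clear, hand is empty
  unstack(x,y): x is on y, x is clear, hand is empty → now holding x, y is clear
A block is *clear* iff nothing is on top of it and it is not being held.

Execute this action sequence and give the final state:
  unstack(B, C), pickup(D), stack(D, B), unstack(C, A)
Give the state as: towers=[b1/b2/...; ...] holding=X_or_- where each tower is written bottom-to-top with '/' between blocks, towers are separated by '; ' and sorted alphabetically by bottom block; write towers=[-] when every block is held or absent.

step 1 (unstack(B, C)) [no-op]: towers=[B; D; E/A/C] holding=-
step 2 (pickup(D)): towers=[B; E/A/C] holding=D
step 3 (stack(D, B)): towers=[B/D; E/A/C] holding=-
step 4 (unstack(C, A)): towers=[B/D; E/A] holding=C

towers=[B/D; E/A] holding=C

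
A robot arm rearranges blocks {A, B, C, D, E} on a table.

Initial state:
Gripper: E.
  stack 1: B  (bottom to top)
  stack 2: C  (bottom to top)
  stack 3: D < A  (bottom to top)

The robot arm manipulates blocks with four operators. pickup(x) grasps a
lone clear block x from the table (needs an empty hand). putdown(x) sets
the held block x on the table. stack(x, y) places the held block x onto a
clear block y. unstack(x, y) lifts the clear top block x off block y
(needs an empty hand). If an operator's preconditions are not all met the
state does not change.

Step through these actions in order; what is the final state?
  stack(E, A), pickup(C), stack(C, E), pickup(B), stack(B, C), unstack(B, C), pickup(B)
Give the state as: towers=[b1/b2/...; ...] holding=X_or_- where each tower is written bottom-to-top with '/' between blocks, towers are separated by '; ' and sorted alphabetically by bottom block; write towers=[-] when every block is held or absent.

towers=[D/A/E/C] holding=B

step 1 (stack(E, A)): towers=[B; C; D/A/E] holding=-
step 2 (pickup(C)): towers=[B; D/A/E] holding=C
step 3 (stack(C, E)): towers=[B; D/A/E/C] holding=-
step 4 (pickup(B)): towers=[D/A/E/C] holding=B
step 5 (stack(B, C)): towers=[D/A/E/C/B] holding=-
step 6 (unstack(B, C)): towers=[D/A/E/C] holding=B
step 7 (pickup(B)) [no-op]: towers=[D/A/E/C] holding=B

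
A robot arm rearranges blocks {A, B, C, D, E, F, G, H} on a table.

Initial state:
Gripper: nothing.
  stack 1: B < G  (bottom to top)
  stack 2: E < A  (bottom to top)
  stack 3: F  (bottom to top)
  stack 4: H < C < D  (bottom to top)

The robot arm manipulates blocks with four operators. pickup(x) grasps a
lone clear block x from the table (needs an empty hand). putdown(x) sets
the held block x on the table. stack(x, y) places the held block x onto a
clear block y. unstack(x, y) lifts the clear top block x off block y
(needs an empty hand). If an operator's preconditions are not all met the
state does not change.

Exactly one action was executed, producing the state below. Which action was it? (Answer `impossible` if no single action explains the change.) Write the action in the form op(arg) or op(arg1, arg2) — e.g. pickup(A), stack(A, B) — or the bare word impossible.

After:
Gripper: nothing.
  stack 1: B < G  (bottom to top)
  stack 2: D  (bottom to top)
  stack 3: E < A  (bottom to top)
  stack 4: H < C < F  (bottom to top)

target: towers=[B/G; D; E/A; H/C/F] holding=-
     unstack(G, B) → towers=[B; E/A; F; H/C/D] holding=G
     unstack(A, E) → towers=[B/G; E; F; H/C/D] holding=A
         pickup(F) → towers=[B/G; E/A; H/C/D] holding=F
     unstack(D, C) → towers=[B/G; E/A; F; H/C] holding=D
none of the 4 applicable actions match → impossible

impossible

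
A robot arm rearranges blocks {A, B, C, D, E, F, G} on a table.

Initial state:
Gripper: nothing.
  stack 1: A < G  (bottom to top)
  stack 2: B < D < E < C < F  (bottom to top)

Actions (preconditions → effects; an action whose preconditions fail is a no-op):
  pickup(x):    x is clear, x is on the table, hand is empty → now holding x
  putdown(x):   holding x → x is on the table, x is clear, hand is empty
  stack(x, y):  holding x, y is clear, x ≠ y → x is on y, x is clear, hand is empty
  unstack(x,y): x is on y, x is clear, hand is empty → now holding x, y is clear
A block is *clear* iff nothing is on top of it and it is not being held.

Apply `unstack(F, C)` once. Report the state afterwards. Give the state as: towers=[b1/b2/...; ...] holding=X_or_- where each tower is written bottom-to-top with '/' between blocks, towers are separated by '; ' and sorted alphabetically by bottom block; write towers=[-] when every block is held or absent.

before: towers=[A/G; B/D/E/C/F] holding=-
pre[unstack(F, C)]: on(F,C) ok, clear(F) ok, handempty ok
all met → apply unstack(F, C)
after:  towers=[A/G; B/D/E/C] holding=F

towers=[A/G; B/D/E/C] holding=F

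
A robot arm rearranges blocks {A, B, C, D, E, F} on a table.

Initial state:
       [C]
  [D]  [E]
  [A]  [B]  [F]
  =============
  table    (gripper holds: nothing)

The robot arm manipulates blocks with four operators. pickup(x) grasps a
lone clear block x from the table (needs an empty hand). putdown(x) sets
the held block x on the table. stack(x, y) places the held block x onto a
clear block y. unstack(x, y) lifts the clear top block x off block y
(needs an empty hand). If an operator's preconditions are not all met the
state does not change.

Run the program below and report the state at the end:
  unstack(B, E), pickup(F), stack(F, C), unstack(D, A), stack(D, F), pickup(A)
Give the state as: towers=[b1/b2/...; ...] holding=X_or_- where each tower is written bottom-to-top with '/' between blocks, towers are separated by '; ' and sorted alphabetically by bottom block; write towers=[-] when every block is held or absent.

towers=[B/E/C/F/D] holding=A

step 1 (unstack(B, E)) [no-op]: towers=[A/D; B/E/C; F] holding=-
step 2 (pickup(F)): towers=[A/D; B/E/C] holding=F
step 3 (stack(F, C)): towers=[A/D; B/E/C/F] holding=-
step 4 (unstack(D, A)): towers=[A; B/E/C/F] holding=D
step 5 (stack(D, F)): towers=[A; B/E/C/F/D] holding=-
step 6 (pickup(A)): towers=[B/E/C/F/D] holding=A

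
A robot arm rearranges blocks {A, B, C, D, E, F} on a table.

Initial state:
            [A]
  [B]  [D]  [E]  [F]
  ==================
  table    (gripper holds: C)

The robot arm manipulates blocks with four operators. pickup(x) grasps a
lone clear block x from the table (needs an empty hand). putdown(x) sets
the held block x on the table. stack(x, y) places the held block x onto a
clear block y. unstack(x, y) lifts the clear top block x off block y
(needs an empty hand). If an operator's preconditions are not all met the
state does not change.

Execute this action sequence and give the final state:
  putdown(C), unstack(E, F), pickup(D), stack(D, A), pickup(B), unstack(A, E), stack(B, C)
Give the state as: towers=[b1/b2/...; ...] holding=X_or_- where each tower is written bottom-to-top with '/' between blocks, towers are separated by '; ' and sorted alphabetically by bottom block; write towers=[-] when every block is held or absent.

towers=[C/B; E/A/D; F] holding=-

step 1 (putdown(C)): towers=[B; C; D; E/A; F] holding=-
step 2 (unstack(E, F)) [no-op]: towers=[B; C; D; E/A; F] holding=-
step 3 (pickup(D)): towers=[B; C; E/A; F] holding=D
step 4 (stack(D, A)): towers=[B; C; E/A/D; F] holding=-
step 5 (pickup(B)): towers=[C; E/A/D; F] holding=B
step 6 (unstack(A, E)) [no-op]: towers=[C; E/A/D; F] holding=B
step 7 (stack(B, C)): towers=[C/B; E/A/D; F] holding=-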